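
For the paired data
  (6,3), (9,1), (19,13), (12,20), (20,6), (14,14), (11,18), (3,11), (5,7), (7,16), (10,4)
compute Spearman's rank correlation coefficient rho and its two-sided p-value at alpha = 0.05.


Step 1: Rank x and y separately (midranks; no ties here).
rank(x): 6->3, 9->5, 19->10, 12->8, 20->11, 14->9, 11->7, 3->1, 5->2, 7->4, 10->6
rank(y): 3->2, 1->1, 13->7, 20->11, 6->4, 14->8, 18->10, 11->6, 7->5, 16->9, 4->3
Step 2: d_i = R_x(i) - R_y(i); compute d_i^2.
  (3-2)^2=1, (5-1)^2=16, (10-7)^2=9, (8-11)^2=9, (11-4)^2=49, (9-8)^2=1, (7-10)^2=9, (1-6)^2=25, (2-5)^2=9, (4-9)^2=25, (6-3)^2=9
sum(d^2) = 162.
Step 3: rho = 1 - 6*162 / (11*(11^2 - 1)) = 1 - 972/1320 = 0.263636.
Step 4: Under H0, t = rho * sqrt((n-2)/(1-rho^2)) = 0.8199 ~ t(9).
Step 5: Two-sided p-value from the t-distribution with 9 df = 0.433441.
Step 6: alpha = 0.05. fail to reject H0.

rho = 0.2636, p = 0.433441, fail to reject H0 at alpha = 0.05.


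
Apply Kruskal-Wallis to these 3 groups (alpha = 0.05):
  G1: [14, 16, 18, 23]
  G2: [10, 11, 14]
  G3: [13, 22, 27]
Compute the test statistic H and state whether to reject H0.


Step 1: Combine all N = 10 observations and assign midranks.
sorted (value, group, rank): (10,G2,1), (11,G2,2), (13,G3,3), (14,G1,4.5), (14,G2,4.5), (16,G1,6), (18,G1,7), (22,G3,8), (23,G1,9), (27,G3,10)
Step 2: Sum ranks within each group.
R_1 = 26.5 (n_1 = 4)
R_2 = 7.5 (n_2 = 3)
R_3 = 21 (n_3 = 3)
Step 3: H = 12/(N(N+1)) * sum(R_i^2/n_i) - 3(N+1)
     = 12/(10*11) * (26.5^2/4 + 7.5^2/3 + 21^2/3) - 3*11
     = 0.109091 * 341.312 - 33
     = 4.234091.
Step 4: Ties present; correction factor C = 1 - 6/(10^3 - 10) = 0.993939. Corrected H = 4.234091 / 0.993939 = 4.259909.
Step 5: Under H0, H ~ chi^2(2); p-value = 0.118843.
Step 6: alpha = 0.05. fail to reject H0.

H = 4.2599, df = 2, p = 0.118843, fail to reject H0.


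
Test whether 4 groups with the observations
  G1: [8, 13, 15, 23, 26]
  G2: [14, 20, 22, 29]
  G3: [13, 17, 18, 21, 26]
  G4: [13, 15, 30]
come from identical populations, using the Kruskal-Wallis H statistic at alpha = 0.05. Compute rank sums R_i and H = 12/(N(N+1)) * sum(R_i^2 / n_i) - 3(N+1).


Step 1: Combine all N = 17 observations and assign midranks.
sorted (value, group, rank): (8,G1,1), (13,G1,3), (13,G3,3), (13,G4,3), (14,G2,5), (15,G1,6.5), (15,G4,6.5), (17,G3,8), (18,G3,9), (20,G2,10), (21,G3,11), (22,G2,12), (23,G1,13), (26,G1,14.5), (26,G3,14.5), (29,G2,16), (30,G4,17)
Step 2: Sum ranks within each group.
R_1 = 38 (n_1 = 5)
R_2 = 43 (n_2 = 4)
R_3 = 45.5 (n_3 = 5)
R_4 = 26.5 (n_4 = 3)
Step 3: H = 12/(N(N+1)) * sum(R_i^2/n_i) - 3(N+1)
     = 12/(17*18) * (38^2/5 + 43^2/4 + 45.5^2/5 + 26.5^2/3) - 3*18
     = 0.039216 * 1399.18 - 54
     = 0.869935.
Step 4: Ties present; correction factor C = 1 - 36/(17^3 - 17) = 0.992647. Corrected H = 0.869935 / 0.992647 = 0.876379.
Step 5: Under H0, H ~ chi^2(3); p-value = 0.831124.
Step 6: alpha = 0.05. fail to reject H0.

H = 0.8764, df = 3, p = 0.831124, fail to reject H0.


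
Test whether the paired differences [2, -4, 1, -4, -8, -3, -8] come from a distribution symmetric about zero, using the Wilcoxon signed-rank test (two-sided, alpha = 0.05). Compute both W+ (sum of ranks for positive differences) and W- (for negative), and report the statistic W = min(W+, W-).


Step 1: Drop any zero differences (none here) and take |d_i|.
|d| = [2, 4, 1, 4, 8, 3, 8]
Step 2: Midrank |d_i| (ties get averaged ranks).
ranks: |2|->2, |4|->4.5, |1|->1, |4|->4.5, |8|->6.5, |3|->3, |8|->6.5
Step 3: Attach original signs; sum ranks with positive sign and with negative sign.
W+ = 2 + 1 = 3
W- = 4.5 + 4.5 + 6.5 + 3 + 6.5 = 25
(Check: W+ + W- = 28 should equal n(n+1)/2 = 28.)
Step 4: Test statistic W = min(W+, W-) = 3.
Step 5: Ties in |d|, so use the tie-corrected normal approximation.
        E[W] = n(n+1)/4 = 7*8/4 = 14.
        Tie groups: |d|=4 (t=2), |d|=8 (t=2); sum(t^3 - t) = 12.
        Var[W] = n(n+1)(2n+1)/24 - sum(t^3-t)/48 = 840/24 - 12/48 = 34.75.
        z = (W - E[W]) / sqrt(Var[W]) = (3 - 14) / 5.8949 = -1.8660.
        Two-sided p = 2*Phi(z) = 0.062039.
Step 6: alpha = 0.05. fail to reject H0.

W+ = 3, W- = 25, W = min = 3, p = 0.062039, fail to reject H0.


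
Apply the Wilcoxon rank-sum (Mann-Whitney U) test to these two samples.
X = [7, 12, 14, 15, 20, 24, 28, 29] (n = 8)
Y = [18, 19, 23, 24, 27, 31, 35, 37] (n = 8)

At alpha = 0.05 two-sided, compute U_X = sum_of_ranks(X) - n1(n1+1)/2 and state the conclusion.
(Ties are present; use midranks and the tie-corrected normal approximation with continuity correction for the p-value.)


Step 1: Combine and sort all 16 observations; assign midranks.
sorted (value, group): (7,X), (12,X), (14,X), (15,X), (18,Y), (19,Y), (20,X), (23,Y), (24,X), (24,Y), (27,Y), (28,X), (29,X), (31,Y), (35,Y), (37,Y)
ranks: 7->1, 12->2, 14->3, 15->4, 18->5, 19->6, 20->7, 23->8, 24->9.5, 24->9.5, 27->11, 28->12, 29->13, 31->14, 35->15, 37->16
Step 2: Rank sum for X: R1 = 1 + 2 + 3 + 4 + 7 + 9.5 + 12 + 13 = 51.5.
Step 3: U_X = R1 - n1(n1+1)/2 = 51.5 - 8*9/2 = 51.5 - 36 = 15.5.
       U_Y = n1*n2 - U_X = 64 - 15.5 = 48.5.
Step 4: Ties are present, so use the tie-corrected normal approximation (with continuity correction) for the p-value.
Step 5: p-value = 0.092652; compare to alpha = 0.05. fail to reject H0.

U_X = 15.5, p = 0.092652, fail to reject H0 at alpha = 0.05.


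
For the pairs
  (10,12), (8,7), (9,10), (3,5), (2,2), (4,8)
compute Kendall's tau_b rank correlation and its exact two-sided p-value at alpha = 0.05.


Step 1: Enumerate the 15 unordered pairs (i,j) with i<j and classify each by sign(x_j-x_i) * sign(y_j-y_i).
  (1,2):dx=-2,dy=-5->C; (1,3):dx=-1,dy=-2->C; (1,4):dx=-7,dy=-7->C; (1,5):dx=-8,dy=-10->C
  (1,6):dx=-6,dy=-4->C; (2,3):dx=+1,dy=+3->C; (2,4):dx=-5,dy=-2->C; (2,5):dx=-6,dy=-5->C
  (2,6):dx=-4,dy=+1->D; (3,4):dx=-6,dy=-5->C; (3,5):dx=-7,dy=-8->C; (3,6):dx=-5,dy=-2->C
  (4,5):dx=-1,dy=-3->C; (4,6):dx=+1,dy=+3->C; (5,6):dx=+2,dy=+6->C
Step 2: C = 14, D = 1, total pairs = 15.
Step 3: tau = (C - D)/(n(n-1)/2) = (14 - 1)/15 = 0.866667.
Step 4: Exact two-sided p-value (enumerate n! = 720 permutations of y under H0): p = 0.016667.
Step 5: alpha = 0.05. reject H0.

tau_b = 0.8667 (C=14, D=1), p = 0.016667, reject H0.


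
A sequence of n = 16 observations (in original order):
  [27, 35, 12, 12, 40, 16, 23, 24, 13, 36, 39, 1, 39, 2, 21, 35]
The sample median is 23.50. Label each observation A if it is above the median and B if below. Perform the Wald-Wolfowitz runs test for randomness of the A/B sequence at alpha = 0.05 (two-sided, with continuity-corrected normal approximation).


Step 1: Compute median = 23.50; label A = above, B = below.
Labels in order: AABBABBABAABABBA  (n_A = 8, n_B = 8)
Step 2: Count runs R = 11.
Step 3: Under H0 (random ordering), E[R] = 2*n_A*n_B/(n_A+n_B) + 1 = 2*8*8/16 + 1 = 9.0000.
        Var[R] = 2*n_A*n_B*(2*n_A*n_B - n_A - n_B) / ((n_A+n_B)^2 * (n_A+n_B-1)) = 14336/3840 = 3.7333.
        SD[R] = 1.9322.
Step 4: Continuity-corrected z = (R - 0.5 - E[R]) / SD[R] = (11 - 0.5 - 9.0000) / 1.9322 = 0.7763.
Step 5: Two-sided p-value via normal approximation = 2*(1 - Phi(|z|)) = 0.437558.
Step 6: alpha = 0.05. fail to reject H0.

R = 11, z = 0.7763, p = 0.437558, fail to reject H0.


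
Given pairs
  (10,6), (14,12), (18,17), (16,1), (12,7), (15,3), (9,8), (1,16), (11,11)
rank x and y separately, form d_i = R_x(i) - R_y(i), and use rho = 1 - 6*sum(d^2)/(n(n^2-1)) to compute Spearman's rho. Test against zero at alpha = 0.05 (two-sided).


Step 1: Rank x and y separately (midranks; no ties here).
rank(x): 10->3, 14->6, 18->9, 16->8, 12->5, 15->7, 9->2, 1->1, 11->4
rank(y): 6->3, 12->7, 17->9, 1->1, 7->4, 3->2, 8->5, 16->8, 11->6
Step 2: d_i = R_x(i) - R_y(i); compute d_i^2.
  (3-3)^2=0, (6-7)^2=1, (9-9)^2=0, (8-1)^2=49, (5-4)^2=1, (7-2)^2=25, (2-5)^2=9, (1-8)^2=49, (4-6)^2=4
sum(d^2) = 138.
Step 3: rho = 1 - 6*138 / (9*(9^2 - 1)) = 1 - 828/720 = -0.150000.
Step 4: Under H0, t = rho * sqrt((n-2)/(1-rho^2)) = -0.4014 ~ t(7).
Step 5: Two-sided p-value from the t-distribution with 7 df = 0.700094.
Step 6: alpha = 0.05. fail to reject H0.

rho = -0.1500, p = 0.700094, fail to reject H0 at alpha = 0.05.


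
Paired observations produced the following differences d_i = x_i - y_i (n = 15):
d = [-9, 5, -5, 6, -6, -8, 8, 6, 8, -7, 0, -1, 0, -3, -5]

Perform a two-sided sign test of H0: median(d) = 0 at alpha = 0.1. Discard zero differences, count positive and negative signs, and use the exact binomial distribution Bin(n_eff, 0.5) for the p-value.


Step 1: Discard zero differences. Original n = 15; n_eff = number of nonzero differences = 13.
Nonzero differences (with sign): -9, +5, -5, +6, -6, -8, +8, +6, +8, -7, -1, -3, -5
Step 2: Count signs: positive = 5, negative = 8.
Step 3: Under H0: P(positive) = 0.5, so the number of positives S ~ Bin(13, 0.5).
Step 4: Two-sided exact p-value = sum of Bin(13,0.5) probabilities at or below the observed probability = 0.581055.
Step 5: alpha = 0.1. fail to reject H0.

n_eff = 13, pos = 5, neg = 8, p = 0.581055, fail to reject H0.


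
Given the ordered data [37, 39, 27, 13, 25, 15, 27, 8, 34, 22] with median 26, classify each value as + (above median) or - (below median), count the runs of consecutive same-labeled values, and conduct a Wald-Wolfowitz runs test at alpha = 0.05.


Step 1: Compute median = 26; label A = above, B = below.
Labels in order: AAABBBABAB  (n_A = 5, n_B = 5)
Step 2: Count runs R = 6.
Step 3: Under H0 (random ordering), E[R] = 2*n_A*n_B/(n_A+n_B) + 1 = 2*5*5/10 + 1 = 6.0000.
        Var[R] = 2*n_A*n_B*(2*n_A*n_B - n_A - n_B) / ((n_A+n_B)^2 * (n_A+n_B-1)) = 2000/900 = 2.2222.
        SD[R] = 1.4907.
Step 4: R = E[R], so z = 0 with no continuity correction.
Step 5: Two-sided p-value via normal approximation = 2*(1 - Phi(|z|)) = 1.000000.
Step 6: alpha = 0.05. fail to reject H0.

R = 6, z = 0.0000, p = 1.000000, fail to reject H0.


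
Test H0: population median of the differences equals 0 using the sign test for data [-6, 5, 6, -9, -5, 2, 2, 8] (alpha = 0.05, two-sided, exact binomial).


Step 1: Discard zero differences. Original n = 8; n_eff = number of nonzero differences = 8.
Nonzero differences (with sign): -6, +5, +6, -9, -5, +2, +2, +8
Step 2: Count signs: positive = 5, negative = 3.
Step 3: Under H0: P(positive) = 0.5, so the number of positives S ~ Bin(8, 0.5).
Step 4: Two-sided exact p-value = sum of Bin(8,0.5) probabilities at or below the observed probability = 0.726562.
Step 5: alpha = 0.05. fail to reject H0.

n_eff = 8, pos = 5, neg = 3, p = 0.726562, fail to reject H0.


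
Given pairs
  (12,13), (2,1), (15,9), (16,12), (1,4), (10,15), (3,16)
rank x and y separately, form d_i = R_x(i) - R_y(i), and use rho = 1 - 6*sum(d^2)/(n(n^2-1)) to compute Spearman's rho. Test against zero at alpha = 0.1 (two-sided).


Step 1: Rank x and y separately (midranks; no ties here).
rank(x): 12->5, 2->2, 15->6, 16->7, 1->1, 10->4, 3->3
rank(y): 13->5, 1->1, 9->3, 12->4, 4->2, 15->6, 16->7
Step 2: d_i = R_x(i) - R_y(i); compute d_i^2.
  (5-5)^2=0, (2-1)^2=1, (6-3)^2=9, (7-4)^2=9, (1-2)^2=1, (4-6)^2=4, (3-7)^2=16
sum(d^2) = 40.
Step 3: rho = 1 - 6*40 / (7*(7^2 - 1)) = 1 - 240/336 = 0.285714.
Step 4: Under H0, t = rho * sqrt((n-2)/(1-rho^2)) = 0.6667 ~ t(5).
Step 5: Two-sided p-value from the t-distribution with 5 df = 0.534509.
Step 6: alpha = 0.1. fail to reject H0.

rho = 0.2857, p = 0.534509, fail to reject H0 at alpha = 0.1.


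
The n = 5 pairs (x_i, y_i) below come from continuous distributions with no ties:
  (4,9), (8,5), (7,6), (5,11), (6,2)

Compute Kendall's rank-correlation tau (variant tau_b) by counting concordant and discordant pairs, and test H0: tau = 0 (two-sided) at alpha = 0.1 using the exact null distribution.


Step 1: Enumerate the 10 unordered pairs (i,j) with i<j and classify each by sign(x_j-x_i) * sign(y_j-y_i).
  (1,2):dx=+4,dy=-4->D; (1,3):dx=+3,dy=-3->D; (1,4):dx=+1,dy=+2->C; (1,5):dx=+2,dy=-7->D
  (2,3):dx=-1,dy=+1->D; (2,4):dx=-3,dy=+6->D; (2,5):dx=-2,dy=-3->C; (3,4):dx=-2,dy=+5->D
  (3,5):dx=-1,dy=-4->C; (4,5):dx=+1,dy=-9->D
Step 2: C = 3, D = 7, total pairs = 10.
Step 3: tau = (C - D)/(n(n-1)/2) = (3 - 7)/10 = -0.400000.
Step 4: Exact two-sided p-value (enumerate n! = 120 permutations of y under H0): p = 0.483333.
Step 5: alpha = 0.1. fail to reject H0.

tau_b = -0.4000 (C=3, D=7), p = 0.483333, fail to reject H0.


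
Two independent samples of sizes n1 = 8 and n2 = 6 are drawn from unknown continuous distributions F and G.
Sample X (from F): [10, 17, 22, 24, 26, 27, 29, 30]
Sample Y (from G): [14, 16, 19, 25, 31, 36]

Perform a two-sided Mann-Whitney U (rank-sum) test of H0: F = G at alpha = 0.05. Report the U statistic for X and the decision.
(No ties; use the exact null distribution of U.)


Step 1: Combine and sort all 14 observations; assign midranks.
sorted (value, group): (10,X), (14,Y), (16,Y), (17,X), (19,Y), (22,X), (24,X), (25,Y), (26,X), (27,X), (29,X), (30,X), (31,Y), (36,Y)
ranks: 10->1, 14->2, 16->3, 17->4, 19->5, 22->6, 24->7, 25->8, 26->9, 27->10, 29->11, 30->12, 31->13, 36->14
Step 2: Rank sum for X: R1 = 1 + 4 + 6 + 7 + 9 + 10 + 11 + 12 = 60.
Step 3: U_X = R1 - n1(n1+1)/2 = 60 - 8*9/2 = 60 - 36 = 24.
       U_Y = n1*n2 - U_X = 48 - 24 = 24.
Step 4: No ties, so the exact null distribution of U (based on enumerating the C(14,8) = 3003 equally likely rank assignments) gives the two-sided p-value.
Step 5: p-value = 1.000000; compare to alpha = 0.05. fail to reject H0.

U_X = 24, p = 1.000000, fail to reject H0 at alpha = 0.05.


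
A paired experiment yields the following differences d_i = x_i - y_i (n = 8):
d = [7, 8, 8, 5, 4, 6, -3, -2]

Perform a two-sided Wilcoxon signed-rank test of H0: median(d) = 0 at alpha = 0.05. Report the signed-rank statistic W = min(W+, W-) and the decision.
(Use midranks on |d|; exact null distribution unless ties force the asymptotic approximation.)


Step 1: Drop any zero differences (none here) and take |d_i|.
|d| = [7, 8, 8, 5, 4, 6, 3, 2]
Step 2: Midrank |d_i| (ties get averaged ranks).
ranks: |7|->6, |8|->7.5, |8|->7.5, |5|->4, |4|->3, |6|->5, |3|->2, |2|->1
Step 3: Attach original signs; sum ranks with positive sign and with negative sign.
W+ = 6 + 7.5 + 7.5 + 4 + 3 + 5 = 33
W- = 2 + 1 = 3
(Check: W+ + W- = 36 should equal n(n+1)/2 = 36.)
Step 4: Test statistic W = min(W+, W-) = 3.
Step 5: Ties in |d|, so use the tie-corrected normal approximation.
        E[W] = n(n+1)/4 = 8*9/4 = 18.
        Tie groups: |d|=8 (t=2); sum(t^3 - t) = 6.
        Var[W] = n(n+1)(2n+1)/24 - sum(t^3-t)/48 = 1224/24 - 6/48 = 50.875.
        z = (W - E[W]) / sqrt(Var[W]) = (3 - 18) / 7.1327 = -2.1030.
        Two-sided p = 2*Phi(z) = 0.035466.
Step 6: alpha = 0.05. reject H0.

W+ = 33, W- = 3, W = min = 3, p = 0.035466, reject H0.


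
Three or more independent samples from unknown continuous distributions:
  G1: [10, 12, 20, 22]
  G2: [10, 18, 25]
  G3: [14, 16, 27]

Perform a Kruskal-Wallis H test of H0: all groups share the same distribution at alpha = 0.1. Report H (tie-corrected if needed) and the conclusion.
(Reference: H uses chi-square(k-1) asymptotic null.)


Step 1: Combine all N = 10 observations and assign midranks.
sorted (value, group, rank): (10,G1,1.5), (10,G2,1.5), (12,G1,3), (14,G3,4), (16,G3,5), (18,G2,6), (20,G1,7), (22,G1,8), (25,G2,9), (27,G3,10)
Step 2: Sum ranks within each group.
R_1 = 19.5 (n_1 = 4)
R_2 = 16.5 (n_2 = 3)
R_3 = 19 (n_3 = 3)
Step 3: H = 12/(N(N+1)) * sum(R_i^2/n_i) - 3(N+1)
     = 12/(10*11) * (19.5^2/4 + 16.5^2/3 + 19^2/3) - 3*11
     = 0.109091 * 306.146 - 33
     = 0.397727.
Step 4: Ties present; correction factor C = 1 - 6/(10^3 - 10) = 0.993939. Corrected H = 0.397727 / 0.993939 = 0.400152.
Step 5: Under H0, H ~ chi^2(2); p-value = 0.818668.
Step 6: alpha = 0.1. fail to reject H0.

H = 0.4002, df = 2, p = 0.818668, fail to reject H0.


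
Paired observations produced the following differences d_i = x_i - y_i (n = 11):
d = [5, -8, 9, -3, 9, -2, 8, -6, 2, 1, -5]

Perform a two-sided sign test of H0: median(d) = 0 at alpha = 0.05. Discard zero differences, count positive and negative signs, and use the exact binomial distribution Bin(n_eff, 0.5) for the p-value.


Step 1: Discard zero differences. Original n = 11; n_eff = number of nonzero differences = 11.
Nonzero differences (with sign): +5, -8, +9, -3, +9, -2, +8, -6, +2, +1, -5
Step 2: Count signs: positive = 6, negative = 5.
Step 3: Under H0: P(positive) = 0.5, so the number of positives S ~ Bin(11, 0.5).
Step 4: Two-sided exact p-value = sum of Bin(11,0.5) probabilities at or below the observed probability = 1.000000.
Step 5: alpha = 0.05. fail to reject H0.

n_eff = 11, pos = 6, neg = 5, p = 1.000000, fail to reject H0.


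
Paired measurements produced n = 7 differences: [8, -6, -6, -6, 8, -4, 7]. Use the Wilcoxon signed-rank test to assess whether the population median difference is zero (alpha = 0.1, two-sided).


Step 1: Drop any zero differences (none here) and take |d_i|.
|d| = [8, 6, 6, 6, 8, 4, 7]
Step 2: Midrank |d_i| (ties get averaged ranks).
ranks: |8|->6.5, |6|->3, |6|->3, |6|->3, |8|->6.5, |4|->1, |7|->5
Step 3: Attach original signs; sum ranks with positive sign and with negative sign.
W+ = 6.5 + 6.5 + 5 = 18
W- = 3 + 3 + 3 + 1 = 10
(Check: W+ + W- = 28 should equal n(n+1)/2 = 28.)
Step 4: Test statistic W = min(W+, W-) = 10.
Step 5: Ties in |d|, so use the tie-corrected normal approximation.
        E[W] = n(n+1)/4 = 7*8/4 = 14.
        Tie groups: |d|=6 (t=3), |d|=8 (t=2); sum(t^3 - t) = 30.
        Var[W] = n(n+1)(2n+1)/24 - sum(t^3-t)/48 = 840/24 - 30/48 = 34.375.
        z = (W - E[W]) / sqrt(Var[W]) = (10 - 14) / 5.8630 = -0.6822.
        Two-sided p = 2*Phi(z) = 0.495086.
Step 6: alpha = 0.1. fail to reject H0.

W+ = 18, W- = 10, W = min = 10, p = 0.495086, fail to reject H0.


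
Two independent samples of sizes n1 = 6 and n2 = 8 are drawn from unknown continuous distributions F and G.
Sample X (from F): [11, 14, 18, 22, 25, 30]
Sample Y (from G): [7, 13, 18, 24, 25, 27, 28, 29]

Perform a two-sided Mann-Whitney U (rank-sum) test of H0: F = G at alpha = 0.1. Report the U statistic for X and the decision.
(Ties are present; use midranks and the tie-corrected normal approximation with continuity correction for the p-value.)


Step 1: Combine and sort all 14 observations; assign midranks.
sorted (value, group): (7,Y), (11,X), (13,Y), (14,X), (18,X), (18,Y), (22,X), (24,Y), (25,X), (25,Y), (27,Y), (28,Y), (29,Y), (30,X)
ranks: 7->1, 11->2, 13->3, 14->4, 18->5.5, 18->5.5, 22->7, 24->8, 25->9.5, 25->9.5, 27->11, 28->12, 29->13, 30->14
Step 2: Rank sum for X: R1 = 2 + 4 + 5.5 + 7 + 9.5 + 14 = 42.
Step 3: U_X = R1 - n1(n1+1)/2 = 42 - 6*7/2 = 42 - 21 = 21.
       U_Y = n1*n2 - U_X = 48 - 21 = 27.
Step 4: Ties are present, so use the tie-corrected normal approximation (with continuity correction) for the p-value.
Step 5: p-value = 0.746347; compare to alpha = 0.1. fail to reject H0.

U_X = 21, p = 0.746347, fail to reject H0 at alpha = 0.1.


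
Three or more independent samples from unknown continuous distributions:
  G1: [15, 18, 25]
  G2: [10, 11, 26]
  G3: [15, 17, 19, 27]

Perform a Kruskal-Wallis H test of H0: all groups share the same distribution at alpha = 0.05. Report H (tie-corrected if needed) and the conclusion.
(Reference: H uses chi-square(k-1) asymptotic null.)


Step 1: Combine all N = 10 observations and assign midranks.
sorted (value, group, rank): (10,G2,1), (11,G2,2), (15,G1,3.5), (15,G3,3.5), (17,G3,5), (18,G1,6), (19,G3,7), (25,G1,8), (26,G2,9), (27,G3,10)
Step 2: Sum ranks within each group.
R_1 = 17.5 (n_1 = 3)
R_2 = 12 (n_2 = 3)
R_3 = 25.5 (n_3 = 4)
Step 3: H = 12/(N(N+1)) * sum(R_i^2/n_i) - 3(N+1)
     = 12/(10*11) * (17.5^2/3 + 12^2/3 + 25.5^2/4) - 3*11
     = 0.109091 * 312.646 - 33
     = 1.106818.
Step 4: Ties present; correction factor C = 1 - 6/(10^3 - 10) = 0.993939. Corrected H = 1.106818 / 0.993939 = 1.113567.
Step 5: Under H0, H ~ chi^2(2); p-value = 0.573049.
Step 6: alpha = 0.05. fail to reject H0.

H = 1.1136, df = 2, p = 0.573049, fail to reject H0.


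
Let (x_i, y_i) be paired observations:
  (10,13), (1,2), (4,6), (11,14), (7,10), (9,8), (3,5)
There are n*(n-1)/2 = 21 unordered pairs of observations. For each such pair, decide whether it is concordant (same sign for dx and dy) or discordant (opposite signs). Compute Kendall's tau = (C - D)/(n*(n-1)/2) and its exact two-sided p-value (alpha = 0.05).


Step 1: Enumerate the 21 unordered pairs (i,j) with i<j and classify each by sign(x_j-x_i) * sign(y_j-y_i).
  (1,2):dx=-9,dy=-11->C; (1,3):dx=-6,dy=-7->C; (1,4):dx=+1,dy=+1->C; (1,5):dx=-3,dy=-3->C
  (1,6):dx=-1,dy=-5->C; (1,7):dx=-7,dy=-8->C; (2,3):dx=+3,dy=+4->C; (2,4):dx=+10,dy=+12->C
  (2,5):dx=+6,dy=+8->C; (2,6):dx=+8,dy=+6->C; (2,7):dx=+2,dy=+3->C; (3,4):dx=+7,dy=+8->C
  (3,5):dx=+3,dy=+4->C; (3,6):dx=+5,dy=+2->C; (3,7):dx=-1,dy=-1->C; (4,5):dx=-4,dy=-4->C
  (4,6):dx=-2,dy=-6->C; (4,7):dx=-8,dy=-9->C; (5,6):dx=+2,dy=-2->D; (5,7):dx=-4,dy=-5->C
  (6,7):dx=-6,dy=-3->C
Step 2: C = 20, D = 1, total pairs = 21.
Step 3: tau = (C - D)/(n(n-1)/2) = (20 - 1)/21 = 0.904762.
Step 4: Exact two-sided p-value (enumerate n! = 5040 permutations of y under H0): p = 0.002778.
Step 5: alpha = 0.05. reject H0.

tau_b = 0.9048 (C=20, D=1), p = 0.002778, reject H0.


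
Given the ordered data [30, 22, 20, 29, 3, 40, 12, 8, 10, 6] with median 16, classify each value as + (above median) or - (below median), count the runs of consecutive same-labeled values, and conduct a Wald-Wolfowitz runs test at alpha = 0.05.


Step 1: Compute median = 16; label A = above, B = below.
Labels in order: AAAABABBBB  (n_A = 5, n_B = 5)
Step 2: Count runs R = 4.
Step 3: Under H0 (random ordering), E[R] = 2*n_A*n_B/(n_A+n_B) + 1 = 2*5*5/10 + 1 = 6.0000.
        Var[R] = 2*n_A*n_B*(2*n_A*n_B - n_A - n_B) / ((n_A+n_B)^2 * (n_A+n_B-1)) = 2000/900 = 2.2222.
        SD[R] = 1.4907.
Step 4: Continuity-corrected z = (R + 0.5 - E[R]) / SD[R] = (4 + 0.5 - 6.0000) / 1.4907 = -1.0062.
Step 5: Two-sided p-value via normal approximation = 2*(1 - Phi(|z|)) = 0.314305.
Step 6: alpha = 0.05. fail to reject H0.

R = 4, z = -1.0062, p = 0.314305, fail to reject H0.


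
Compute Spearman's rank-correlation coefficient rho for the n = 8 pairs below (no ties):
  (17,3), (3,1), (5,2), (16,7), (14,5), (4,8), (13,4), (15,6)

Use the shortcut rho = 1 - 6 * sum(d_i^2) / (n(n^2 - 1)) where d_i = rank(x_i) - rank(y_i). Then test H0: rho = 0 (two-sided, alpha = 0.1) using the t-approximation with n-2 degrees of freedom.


Step 1: Rank x and y separately (midranks; no ties here).
rank(x): 17->8, 3->1, 5->3, 16->7, 14->5, 4->2, 13->4, 15->6
rank(y): 3->3, 1->1, 2->2, 7->7, 5->5, 8->8, 4->4, 6->6
Step 2: d_i = R_x(i) - R_y(i); compute d_i^2.
  (8-3)^2=25, (1-1)^2=0, (3-2)^2=1, (7-7)^2=0, (5-5)^2=0, (2-8)^2=36, (4-4)^2=0, (6-6)^2=0
sum(d^2) = 62.
Step 3: rho = 1 - 6*62 / (8*(8^2 - 1)) = 1 - 372/504 = 0.261905.
Step 4: Under H0, t = rho * sqrt((n-2)/(1-rho^2)) = 0.6647 ~ t(6).
Step 5: Two-sided p-value from the t-distribution with 6 df = 0.530923.
Step 6: alpha = 0.1. fail to reject H0.

rho = 0.2619, p = 0.530923, fail to reject H0 at alpha = 0.1.


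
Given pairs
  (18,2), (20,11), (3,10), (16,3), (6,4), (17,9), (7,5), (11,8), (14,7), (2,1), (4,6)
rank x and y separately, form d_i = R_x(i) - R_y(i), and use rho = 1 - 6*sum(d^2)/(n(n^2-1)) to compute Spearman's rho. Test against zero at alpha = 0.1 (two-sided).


Step 1: Rank x and y separately (midranks; no ties here).
rank(x): 18->10, 20->11, 3->2, 16->8, 6->4, 17->9, 7->5, 11->6, 14->7, 2->1, 4->3
rank(y): 2->2, 11->11, 10->10, 3->3, 4->4, 9->9, 5->5, 8->8, 7->7, 1->1, 6->6
Step 2: d_i = R_x(i) - R_y(i); compute d_i^2.
  (10-2)^2=64, (11-11)^2=0, (2-10)^2=64, (8-3)^2=25, (4-4)^2=0, (9-9)^2=0, (5-5)^2=0, (6-8)^2=4, (7-7)^2=0, (1-1)^2=0, (3-6)^2=9
sum(d^2) = 166.
Step 3: rho = 1 - 6*166 / (11*(11^2 - 1)) = 1 - 996/1320 = 0.245455.
Step 4: Under H0, t = rho * sqrt((n-2)/(1-rho^2)) = 0.7596 ~ t(9).
Step 5: Two-sided p-value from the t-distribution with 9 df = 0.466922.
Step 6: alpha = 0.1. fail to reject H0.

rho = 0.2455, p = 0.466922, fail to reject H0 at alpha = 0.1.


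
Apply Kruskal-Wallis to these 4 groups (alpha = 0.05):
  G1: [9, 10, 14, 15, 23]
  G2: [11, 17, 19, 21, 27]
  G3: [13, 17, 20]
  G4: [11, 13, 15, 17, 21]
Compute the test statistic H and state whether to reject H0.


Step 1: Combine all N = 18 observations and assign midranks.
sorted (value, group, rank): (9,G1,1), (10,G1,2), (11,G2,3.5), (11,G4,3.5), (13,G3,5.5), (13,G4,5.5), (14,G1,7), (15,G1,8.5), (15,G4,8.5), (17,G2,11), (17,G3,11), (17,G4,11), (19,G2,13), (20,G3,14), (21,G2,15.5), (21,G4,15.5), (23,G1,17), (27,G2,18)
Step 2: Sum ranks within each group.
R_1 = 35.5 (n_1 = 5)
R_2 = 61 (n_2 = 5)
R_3 = 30.5 (n_3 = 3)
R_4 = 44 (n_4 = 5)
Step 3: H = 12/(N(N+1)) * sum(R_i^2/n_i) - 3(N+1)
     = 12/(18*19) * (35.5^2/5 + 61^2/5 + 30.5^2/3 + 44^2/5) - 3*19
     = 0.035088 * 1693.53 - 57
     = 2.422222.
Step 4: Ties present; correction factor C = 1 - 48/(18^3 - 18) = 0.991744. Corrected H = 2.422222 / 0.991744 = 2.442386.
Step 5: Under H0, H ~ chi^2(3); p-value = 0.485793.
Step 6: alpha = 0.05. fail to reject H0.

H = 2.4424, df = 3, p = 0.485793, fail to reject H0.


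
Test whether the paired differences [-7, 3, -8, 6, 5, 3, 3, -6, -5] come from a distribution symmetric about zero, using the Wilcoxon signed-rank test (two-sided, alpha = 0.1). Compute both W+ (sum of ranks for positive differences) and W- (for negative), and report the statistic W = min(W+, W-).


Step 1: Drop any zero differences (none here) and take |d_i|.
|d| = [7, 3, 8, 6, 5, 3, 3, 6, 5]
Step 2: Midrank |d_i| (ties get averaged ranks).
ranks: |7|->8, |3|->2, |8|->9, |6|->6.5, |5|->4.5, |3|->2, |3|->2, |6|->6.5, |5|->4.5
Step 3: Attach original signs; sum ranks with positive sign and with negative sign.
W+ = 2 + 6.5 + 4.5 + 2 + 2 = 17
W- = 8 + 9 + 6.5 + 4.5 = 28
(Check: W+ + W- = 45 should equal n(n+1)/2 = 45.)
Step 4: Test statistic W = min(W+, W-) = 17.
Step 5: Ties in |d|, so use the tie-corrected normal approximation.
        E[W] = n(n+1)/4 = 9*10/4 = 22.5.
        Tie groups: |d|=3 (t=3), |d|=5 (t=2), |d|=6 (t=2); sum(t^3 - t) = 36.
        Var[W] = n(n+1)(2n+1)/24 - sum(t^3-t)/48 = 1710/24 - 36/48 = 70.5.
        z = (W - E[W]) / sqrt(Var[W]) = (17 - 22.5) / 8.3964 = -0.6550.
        Two-sided p = 2*Phi(z) = 0.512442.
Step 6: alpha = 0.1. fail to reject H0.

W+ = 17, W- = 28, W = min = 17, p = 0.512442, fail to reject H0.


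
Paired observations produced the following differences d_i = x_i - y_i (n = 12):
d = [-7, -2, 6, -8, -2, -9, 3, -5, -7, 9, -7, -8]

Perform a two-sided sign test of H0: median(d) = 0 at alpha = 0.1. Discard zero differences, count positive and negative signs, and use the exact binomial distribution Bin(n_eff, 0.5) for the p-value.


Step 1: Discard zero differences. Original n = 12; n_eff = number of nonzero differences = 12.
Nonzero differences (with sign): -7, -2, +6, -8, -2, -9, +3, -5, -7, +9, -7, -8
Step 2: Count signs: positive = 3, negative = 9.
Step 3: Under H0: P(positive) = 0.5, so the number of positives S ~ Bin(12, 0.5).
Step 4: Two-sided exact p-value = sum of Bin(12,0.5) probabilities at or below the observed probability = 0.145996.
Step 5: alpha = 0.1. fail to reject H0.

n_eff = 12, pos = 3, neg = 9, p = 0.145996, fail to reject H0.


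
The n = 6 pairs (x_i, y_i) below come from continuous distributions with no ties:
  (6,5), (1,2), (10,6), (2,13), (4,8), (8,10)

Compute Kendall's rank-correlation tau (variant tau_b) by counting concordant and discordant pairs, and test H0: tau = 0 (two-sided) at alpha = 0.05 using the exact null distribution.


Step 1: Enumerate the 15 unordered pairs (i,j) with i<j and classify each by sign(x_j-x_i) * sign(y_j-y_i).
  (1,2):dx=-5,dy=-3->C; (1,3):dx=+4,dy=+1->C; (1,4):dx=-4,dy=+8->D; (1,5):dx=-2,dy=+3->D
  (1,6):dx=+2,dy=+5->C; (2,3):dx=+9,dy=+4->C; (2,4):dx=+1,dy=+11->C; (2,5):dx=+3,dy=+6->C
  (2,6):dx=+7,dy=+8->C; (3,4):dx=-8,dy=+7->D; (3,5):dx=-6,dy=+2->D; (3,6):dx=-2,dy=+4->D
  (4,5):dx=+2,dy=-5->D; (4,6):dx=+6,dy=-3->D; (5,6):dx=+4,dy=+2->C
Step 2: C = 8, D = 7, total pairs = 15.
Step 3: tau = (C - D)/(n(n-1)/2) = (8 - 7)/15 = 0.066667.
Step 4: Exact two-sided p-value (enumerate n! = 720 permutations of y under H0): p = 1.000000.
Step 5: alpha = 0.05. fail to reject H0.

tau_b = 0.0667 (C=8, D=7), p = 1.000000, fail to reject H0.


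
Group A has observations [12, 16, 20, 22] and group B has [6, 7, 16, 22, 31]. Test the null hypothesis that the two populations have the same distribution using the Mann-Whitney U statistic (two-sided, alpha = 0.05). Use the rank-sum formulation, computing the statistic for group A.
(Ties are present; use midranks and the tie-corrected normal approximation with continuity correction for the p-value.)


Step 1: Combine and sort all 9 observations; assign midranks.
sorted (value, group): (6,Y), (7,Y), (12,X), (16,X), (16,Y), (20,X), (22,X), (22,Y), (31,Y)
ranks: 6->1, 7->2, 12->3, 16->4.5, 16->4.5, 20->6, 22->7.5, 22->7.5, 31->9
Step 2: Rank sum for X: R1 = 3 + 4.5 + 6 + 7.5 = 21.
Step 3: U_X = R1 - n1(n1+1)/2 = 21 - 4*5/2 = 21 - 10 = 11.
       U_Y = n1*n2 - U_X = 20 - 11 = 9.
Step 4: Ties are present, so use the tie-corrected normal approximation (with continuity correction) for the p-value.
Step 5: p-value = 0.901705; compare to alpha = 0.05. fail to reject H0.

U_X = 11, p = 0.901705, fail to reject H0 at alpha = 0.05.


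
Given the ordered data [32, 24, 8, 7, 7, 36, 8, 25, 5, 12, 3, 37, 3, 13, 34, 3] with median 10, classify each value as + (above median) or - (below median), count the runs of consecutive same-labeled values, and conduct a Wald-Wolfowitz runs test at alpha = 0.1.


Step 1: Compute median = 10; label A = above, B = below.
Labels in order: AABBBABABABABAAB  (n_A = 8, n_B = 8)
Step 2: Count runs R = 12.
Step 3: Under H0 (random ordering), E[R] = 2*n_A*n_B/(n_A+n_B) + 1 = 2*8*8/16 + 1 = 9.0000.
        Var[R] = 2*n_A*n_B*(2*n_A*n_B - n_A - n_B) / ((n_A+n_B)^2 * (n_A+n_B-1)) = 14336/3840 = 3.7333.
        SD[R] = 1.9322.
Step 4: Continuity-corrected z = (R - 0.5 - E[R]) / SD[R] = (12 - 0.5 - 9.0000) / 1.9322 = 1.2939.
Step 5: Two-sided p-value via normal approximation = 2*(1 - Phi(|z|)) = 0.195709.
Step 6: alpha = 0.1. fail to reject H0.

R = 12, z = 1.2939, p = 0.195709, fail to reject H0.


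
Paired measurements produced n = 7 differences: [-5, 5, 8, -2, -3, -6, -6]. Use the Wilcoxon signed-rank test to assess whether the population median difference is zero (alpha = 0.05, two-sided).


Step 1: Drop any zero differences (none here) and take |d_i|.
|d| = [5, 5, 8, 2, 3, 6, 6]
Step 2: Midrank |d_i| (ties get averaged ranks).
ranks: |5|->3.5, |5|->3.5, |8|->7, |2|->1, |3|->2, |6|->5.5, |6|->5.5
Step 3: Attach original signs; sum ranks with positive sign and with negative sign.
W+ = 3.5 + 7 = 10.5
W- = 3.5 + 1 + 2 + 5.5 + 5.5 = 17.5
(Check: W+ + W- = 28 should equal n(n+1)/2 = 28.)
Step 4: Test statistic W = min(W+, W-) = 10.5.
Step 5: Ties in |d|, so use the tie-corrected normal approximation.
        E[W] = n(n+1)/4 = 7*8/4 = 14.
        Tie groups: |d|=5 (t=2), |d|=6 (t=2); sum(t^3 - t) = 12.
        Var[W] = n(n+1)(2n+1)/24 - sum(t^3-t)/48 = 840/24 - 12/48 = 34.75.
        z = (W - E[W]) / sqrt(Var[W]) = (10.5 - 14) / 5.8949 = -0.5937.
        Two-sided p = 2*Phi(z) = 0.552691.
Step 6: alpha = 0.05. fail to reject H0.

W+ = 10.5, W- = 17.5, W = min = 10.5, p = 0.552691, fail to reject H0.


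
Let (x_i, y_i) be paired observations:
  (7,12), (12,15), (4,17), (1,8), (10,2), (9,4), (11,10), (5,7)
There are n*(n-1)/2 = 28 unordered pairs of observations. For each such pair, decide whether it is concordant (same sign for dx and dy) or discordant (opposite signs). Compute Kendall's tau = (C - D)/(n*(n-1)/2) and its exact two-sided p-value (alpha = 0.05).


Step 1: Enumerate the 28 unordered pairs (i,j) with i<j and classify each by sign(x_j-x_i) * sign(y_j-y_i).
  (1,2):dx=+5,dy=+3->C; (1,3):dx=-3,dy=+5->D; (1,4):dx=-6,dy=-4->C; (1,5):dx=+3,dy=-10->D
  (1,6):dx=+2,dy=-8->D; (1,7):dx=+4,dy=-2->D; (1,8):dx=-2,dy=-5->C; (2,3):dx=-8,dy=+2->D
  (2,4):dx=-11,dy=-7->C; (2,5):dx=-2,dy=-13->C; (2,6):dx=-3,dy=-11->C; (2,7):dx=-1,dy=-5->C
  (2,8):dx=-7,dy=-8->C; (3,4):dx=-3,dy=-9->C; (3,5):dx=+6,dy=-15->D; (3,6):dx=+5,dy=-13->D
  (3,7):dx=+7,dy=-7->D; (3,8):dx=+1,dy=-10->D; (4,5):dx=+9,dy=-6->D; (4,6):dx=+8,dy=-4->D
  (4,7):dx=+10,dy=+2->C; (4,8):dx=+4,dy=-1->D; (5,6):dx=-1,dy=+2->D; (5,7):dx=+1,dy=+8->C
  (5,8):dx=-5,dy=+5->D; (6,7):dx=+2,dy=+6->C; (6,8):dx=-4,dy=+3->D; (7,8):dx=-6,dy=-3->C
Step 2: C = 13, D = 15, total pairs = 28.
Step 3: tau = (C - D)/(n(n-1)/2) = (13 - 15)/28 = -0.071429.
Step 4: Exact two-sided p-value (enumerate n! = 40320 permutations of y under H0): p = 0.904861.
Step 5: alpha = 0.05. fail to reject H0.

tau_b = -0.0714 (C=13, D=15), p = 0.904861, fail to reject H0.


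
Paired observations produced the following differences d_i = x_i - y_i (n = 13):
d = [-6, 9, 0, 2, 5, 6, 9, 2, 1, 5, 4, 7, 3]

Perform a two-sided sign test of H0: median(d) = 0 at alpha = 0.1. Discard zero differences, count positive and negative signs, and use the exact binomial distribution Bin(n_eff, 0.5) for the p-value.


Step 1: Discard zero differences. Original n = 13; n_eff = number of nonzero differences = 12.
Nonzero differences (with sign): -6, +9, +2, +5, +6, +9, +2, +1, +5, +4, +7, +3
Step 2: Count signs: positive = 11, negative = 1.
Step 3: Under H0: P(positive) = 0.5, so the number of positives S ~ Bin(12, 0.5).
Step 4: Two-sided exact p-value = sum of Bin(12,0.5) probabilities at or below the observed probability = 0.006348.
Step 5: alpha = 0.1. reject H0.

n_eff = 12, pos = 11, neg = 1, p = 0.006348, reject H0.


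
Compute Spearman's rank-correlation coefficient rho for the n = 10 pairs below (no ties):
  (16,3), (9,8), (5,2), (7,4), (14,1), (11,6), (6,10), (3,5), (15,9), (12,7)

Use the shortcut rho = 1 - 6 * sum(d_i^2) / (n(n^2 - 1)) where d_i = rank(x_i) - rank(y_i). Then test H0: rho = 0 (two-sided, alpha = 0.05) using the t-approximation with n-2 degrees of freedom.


Step 1: Rank x and y separately (midranks; no ties here).
rank(x): 16->10, 9->5, 5->2, 7->4, 14->8, 11->6, 6->3, 3->1, 15->9, 12->7
rank(y): 3->3, 8->8, 2->2, 4->4, 1->1, 6->6, 10->10, 5->5, 9->9, 7->7
Step 2: d_i = R_x(i) - R_y(i); compute d_i^2.
  (10-3)^2=49, (5-8)^2=9, (2-2)^2=0, (4-4)^2=0, (8-1)^2=49, (6-6)^2=0, (3-10)^2=49, (1-5)^2=16, (9-9)^2=0, (7-7)^2=0
sum(d^2) = 172.
Step 3: rho = 1 - 6*172 / (10*(10^2 - 1)) = 1 - 1032/990 = -0.042424.
Step 4: Under H0, t = rho * sqrt((n-2)/(1-rho^2)) = -0.1201 ~ t(8).
Step 5: Two-sided p-value from the t-distribution with 8 df = 0.907364.
Step 6: alpha = 0.05. fail to reject H0.

rho = -0.0424, p = 0.907364, fail to reject H0 at alpha = 0.05.


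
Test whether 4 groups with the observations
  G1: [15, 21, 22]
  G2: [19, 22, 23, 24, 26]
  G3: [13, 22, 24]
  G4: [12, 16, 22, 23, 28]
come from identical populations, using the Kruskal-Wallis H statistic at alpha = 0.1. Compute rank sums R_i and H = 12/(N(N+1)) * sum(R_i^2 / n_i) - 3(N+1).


Step 1: Combine all N = 16 observations and assign midranks.
sorted (value, group, rank): (12,G4,1), (13,G3,2), (15,G1,3), (16,G4,4), (19,G2,5), (21,G1,6), (22,G1,8.5), (22,G2,8.5), (22,G3,8.5), (22,G4,8.5), (23,G2,11.5), (23,G4,11.5), (24,G2,13.5), (24,G3,13.5), (26,G2,15), (28,G4,16)
Step 2: Sum ranks within each group.
R_1 = 17.5 (n_1 = 3)
R_2 = 53.5 (n_2 = 5)
R_3 = 24 (n_3 = 3)
R_4 = 41 (n_4 = 5)
Step 3: H = 12/(N(N+1)) * sum(R_i^2/n_i) - 3(N+1)
     = 12/(16*17) * (17.5^2/3 + 53.5^2/5 + 24^2/3 + 41^2/5) - 3*17
     = 0.044118 * 1202.73 - 51
     = 2.061765.
Step 4: Ties present; correction factor C = 1 - 72/(16^3 - 16) = 0.982353. Corrected H = 2.061765 / 0.982353 = 2.098802.
Step 5: Under H0, H ~ chi^2(3); p-value = 0.552155.
Step 6: alpha = 0.1. fail to reject H0.

H = 2.0988, df = 3, p = 0.552155, fail to reject H0.


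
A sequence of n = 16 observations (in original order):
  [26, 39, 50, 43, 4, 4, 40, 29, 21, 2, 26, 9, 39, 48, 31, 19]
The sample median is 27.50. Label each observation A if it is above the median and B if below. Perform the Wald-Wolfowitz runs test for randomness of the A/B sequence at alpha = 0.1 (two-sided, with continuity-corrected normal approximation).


Step 1: Compute median = 27.50; label A = above, B = below.
Labels in order: BAAABBAABBBBAAAB  (n_A = 8, n_B = 8)
Step 2: Count runs R = 7.
Step 3: Under H0 (random ordering), E[R] = 2*n_A*n_B/(n_A+n_B) + 1 = 2*8*8/16 + 1 = 9.0000.
        Var[R] = 2*n_A*n_B*(2*n_A*n_B - n_A - n_B) / ((n_A+n_B)^2 * (n_A+n_B-1)) = 14336/3840 = 3.7333.
        SD[R] = 1.9322.
Step 4: Continuity-corrected z = (R + 0.5 - E[R]) / SD[R] = (7 + 0.5 - 9.0000) / 1.9322 = -0.7763.
Step 5: Two-sided p-value via normal approximation = 2*(1 - Phi(|z|)) = 0.437558.
Step 6: alpha = 0.1. fail to reject H0.

R = 7, z = -0.7763, p = 0.437558, fail to reject H0.


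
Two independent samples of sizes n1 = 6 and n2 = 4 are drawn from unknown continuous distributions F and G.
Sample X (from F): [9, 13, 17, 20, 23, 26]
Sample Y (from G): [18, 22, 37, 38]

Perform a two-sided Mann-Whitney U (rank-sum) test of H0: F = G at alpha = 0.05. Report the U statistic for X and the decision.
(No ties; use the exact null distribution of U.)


Step 1: Combine and sort all 10 observations; assign midranks.
sorted (value, group): (9,X), (13,X), (17,X), (18,Y), (20,X), (22,Y), (23,X), (26,X), (37,Y), (38,Y)
ranks: 9->1, 13->2, 17->3, 18->4, 20->5, 22->6, 23->7, 26->8, 37->9, 38->10
Step 2: Rank sum for X: R1 = 1 + 2 + 3 + 5 + 7 + 8 = 26.
Step 3: U_X = R1 - n1(n1+1)/2 = 26 - 6*7/2 = 26 - 21 = 5.
       U_Y = n1*n2 - U_X = 24 - 5 = 19.
Step 4: No ties, so the exact null distribution of U (based on enumerating the C(10,6) = 210 equally likely rank assignments) gives the two-sided p-value.
Step 5: p-value = 0.171429; compare to alpha = 0.05. fail to reject H0.

U_X = 5, p = 0.171429, fail to reject H0 at alpha = 0.05.


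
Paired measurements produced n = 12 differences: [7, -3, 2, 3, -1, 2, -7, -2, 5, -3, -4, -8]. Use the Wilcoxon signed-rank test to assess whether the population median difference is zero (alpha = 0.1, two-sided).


Step 1: Drop any zero differences (none here) and take |d_i|.
|d| = [7, 3, 2, 3, 1, 2, 7, 2, 5, 3, 4, 8]
Step 2: Midrank |d_i| (ties get averaged ranks).
ranks: |7|->10.5, |3|->6, |2|->3, |3|->6, |1|->1, |2|->3, |7|->10.5, |2|->3, |5|->9, |3|->6, |4|->8, |8|->12
Step 3: Attach original signs; sum ranks with positive sign and with negative sign.
W+ = 10.5 + 3 + 6 + 3 + 9 = 31.5
W- = 6 + 1 + 10.5 + 3 + 6 + 8 + 12 = 46.5
(Check: W+ + W- = 78 should equal n(n+1)/2 = 78.)
Step 4: Test statistic W = min(W+, W-) = 31.5.
Step 5: Ties in |d|, so use the tie-corrected normal approximation.
        E[W] = n(n+1)/4 = 12*13/4 = 39.
        Tie groups: |d|=2 (t=3), |d|=3 (t=3), |d|=7 (t=2); sum(t^3 - t) = 54.
        Var[W] = n(n+1)(2n+1)/24 - sum(t^3-t)/48 = 3900/24 - 54/48 = 161.375.
        z = (W - E[W]) / sqrt(Var[W]) = (31.5 - 39) / 12.7033 = -0.5904.
        Two-sided p = 2*Phi(z) = 0.554925.
Step 6: alpha = 0.1. fail to reject H0.

W+ = 31.5, W- = 46.5, W = min = 31.5, p = 0.554925, fail to reject H0.


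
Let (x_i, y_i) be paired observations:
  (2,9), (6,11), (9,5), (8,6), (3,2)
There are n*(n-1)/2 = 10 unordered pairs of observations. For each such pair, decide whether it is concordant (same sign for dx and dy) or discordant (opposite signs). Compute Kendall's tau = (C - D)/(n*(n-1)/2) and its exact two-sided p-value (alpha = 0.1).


Step 1: Enumerate the 10 unordered pairs (i,j) with i<j and classify each by sign(x_j-x_i) * sign(y_j-y_i).
  (1,2):dx=+4,dy=+2->C; (1,3):dx=+7,dy=-4->D; (1,4):dx=+6,dy=-3->D; (1,5):dx=+1,dy=-7->D
  (2,3):dx=+3,dy=-6->D; (2,4):dx=+2,dy=-5->D; (2,5):dx=-3,dy=-9->C; (3,4):dx=-1,dy=+1->D
  (3,5):dx=-6,dy=-3->C; (4,5):dx=-5,dy=-4->C
Step 2: C = 4, D = 6, total pairs = 10.
Step 3: tau = (C - D)/(n(n-1)/2) = (4 - 6)/10 = -0.200000.
Step 4: Exact two-sided p-value (enumerate n! = 120 permutations of y under H0): p = 0.816667.
Step 5: alpha = 0.1. fail to reject H0.

tau_b = -0.2000 (C=4, D=6), p = 0.816667, fail to reject H0.


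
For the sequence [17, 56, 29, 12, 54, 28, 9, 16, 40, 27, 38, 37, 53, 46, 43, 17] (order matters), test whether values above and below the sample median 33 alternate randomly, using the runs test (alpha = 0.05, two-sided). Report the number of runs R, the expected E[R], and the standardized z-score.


Step 1: Compute median = 33; label A = above, B = below.
Labels in order: BABBABBBABAAAAAB  (n_A = 8, n_B = 8)
Step 2: Count runs R = 9.
Step 3: Under H0 (random ordering), E[R] = 2*n_A*n_B/(n_A+n_B) + 1 = 2*8*8/16 + 1 = 9.0000.
        Var[R] = 2*n_A*n_B*(2*n_A*n_B - n_A - n_B) / ((n_A+n_B)^2 * (n_A+n_B-1)) = 14336/3840 = 3.7333.
        SD[R] = 1.9322.
Step 4: R = E[R], so z = 0 with no continuity correction.
Step 5: Two-sided p-value via normal approximation = 2*(1 - Phi(|z|)) = 1.000000.
Step 6: alpha = 0.05. fail to reject H0.

R = 9, z = 0.0000, p = 1.000000, fail to reject H0.
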